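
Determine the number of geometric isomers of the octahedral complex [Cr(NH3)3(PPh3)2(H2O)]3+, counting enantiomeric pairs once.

The six octahedral sites form three mutually perpendicular trans pairs.
There are 3 geometric isomers: NH3 mer, PPh3 trans; NH3 fac, PPh3 cis; NH3 mer, PPh3 cis.

3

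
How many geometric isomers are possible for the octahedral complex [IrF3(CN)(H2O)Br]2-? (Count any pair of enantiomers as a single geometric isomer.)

4

In an octahedral complex each vertex has one trans partner and four cis neighbours.
There are 4 geometric isomers: F mer (3 arrangements); F fac (chiral).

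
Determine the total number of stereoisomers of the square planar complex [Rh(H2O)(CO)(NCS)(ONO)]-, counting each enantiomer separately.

3

A square has two trans pairs of vertices; adjacent vertices are cis.
Systematic placement gives 3 geometric isomers: (CO/NCS trans, H2O/ONO trans); (CO/ONO trans, H2O/NCS trans); (CO/H2O trans, NCS/ONO trans).
Each arrangement has an internal mirror plane or centre of symmetry, so none is chiral.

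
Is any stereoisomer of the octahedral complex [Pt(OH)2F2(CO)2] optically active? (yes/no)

There are 5 geometric isomers: OH trans, F trans, CO trans; OH cis, F cis, CO trans; OH trans, F cis, CO cis; OH cis, F cis, CO cis (chiral); OH cis, F trans, CO cis.
One of these lacks any improper symmetry element and so occurs as an enantiomeric pair, giving 5 + 1 = 6 stereoisomers in total.

yes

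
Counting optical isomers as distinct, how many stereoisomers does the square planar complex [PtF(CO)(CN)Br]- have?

In a square planar complex each vertex has one trans partner and two cis neighbours.
Systematic placement gives 3 geometric isomers: (Br/CO trans, CN/F trans); (Br/F trans, CN/CO trans); (Br/CN trans, CO/F trans).
Each arrangement has an internal mirror plane or centre of symmetry, so none is chiral.

3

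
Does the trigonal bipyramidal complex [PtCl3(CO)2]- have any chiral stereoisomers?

The distinct arrangements are (3 in all): CO both axial; CO one axial, one equatorial; CO both equatorial.
Each arrangement has an internal mirror plane or centre of symmetry, so none is chiral.

no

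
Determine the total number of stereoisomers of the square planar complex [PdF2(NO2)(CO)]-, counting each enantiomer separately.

2

Systematic placement gives 2 geometric isomers: F cis; F trans.
Each arrangement has an internal mirror plane or centre of symmetry, so none is chiral.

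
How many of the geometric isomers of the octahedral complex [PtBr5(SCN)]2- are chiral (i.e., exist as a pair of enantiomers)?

0

An octahedron has six vertices in three trans pairs; every non-trans pair is cis.
Only one geometric arrangement is possible.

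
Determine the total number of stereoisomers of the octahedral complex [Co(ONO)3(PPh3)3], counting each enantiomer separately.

2

Working through the distinct placements yields 2 geometric isomers: ONO mer; ONO fac.
Each arrangement has an internal mirror plane or centre of symmetry, so none is chiral.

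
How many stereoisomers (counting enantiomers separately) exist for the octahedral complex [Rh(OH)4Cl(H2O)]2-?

Working through the distinct placements yields 2 geometric isomers: Cl and H2O mutually trans; Cl and H2O mutually cis.
Each arrangement has an internal mirror plane or centre of symmetry, so none is chiral.

2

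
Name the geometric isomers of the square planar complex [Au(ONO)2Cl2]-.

A square has two trans pairs of vertices; adjacent vertices are cis.
The distinct arrangements are (2 in all): ONO cis; ONO trans.

cis and trans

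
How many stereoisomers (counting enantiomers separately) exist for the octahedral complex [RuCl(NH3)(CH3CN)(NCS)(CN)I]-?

The six octahedral sites form three mutually perpendicular trans pairs.
Systematic enumeration (placing each ligand type in turn and discarding arrangements equivalent by rotation or reflection) gives 15 geometric isomers.
Of these, 15 lack any improper symmetry element and so occur as enantiomeric pairs, giving 15 + 15 = 30 stereoisomers in total.

30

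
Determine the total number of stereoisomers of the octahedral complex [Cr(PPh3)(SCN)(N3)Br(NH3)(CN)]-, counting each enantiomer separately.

The six octahedral sites form three mutually perpendicular trans pairs.
Systematic enumeration (placing each ligand type in turn and discarding arrangements equivalent by rotation or reflection) gives 15 geometric isomers.
Of these, 15 lack any improper symmetry element and so occur as enantiomeric pairs, giving 15 + 15 = 30 stereoisomers in total.

30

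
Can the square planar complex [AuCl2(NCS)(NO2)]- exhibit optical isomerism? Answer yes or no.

no

There are 2 geometric isomers: Cl cis; Cl trans.
Each arrangement has an internal mirror plane or centre of symmetry, so none is chiral.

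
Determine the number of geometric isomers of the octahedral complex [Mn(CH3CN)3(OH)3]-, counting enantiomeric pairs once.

2

The six octahedral sites form three mutually perpendicular trans pairs.
Working through the distinct placements yields 2 geometric isomers: CH3CN mer; CH3CN fac.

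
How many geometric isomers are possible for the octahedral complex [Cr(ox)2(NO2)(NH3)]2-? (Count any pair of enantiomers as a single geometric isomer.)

An octahedron has six vertices in three trans pairs; every non-trans pair is cis.
Each ox is bidentate and must span two cis positions.
Working through the distinct placements yields 2 geometric isomers: NO2 and NH3 mutually trans; NO2 and NH3 mutually cis (chiral).

2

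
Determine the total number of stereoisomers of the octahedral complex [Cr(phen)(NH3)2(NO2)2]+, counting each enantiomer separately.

4

An octahedron has six vertices in three trans pairs; every non-trans pair is cis.
Each phen is bidentate and must span two cis positions.
Systematic placement gives 3 geometric isomers: NH3 trans, NO2 cis; NH3 cis, NO2 cis (chiral); NH3 cis, NO2 trans.
One of these lacks any improper symmetry element and so occurs as an enantiomeric pair, giving 3 + 1 = 4 stereoisomers in total.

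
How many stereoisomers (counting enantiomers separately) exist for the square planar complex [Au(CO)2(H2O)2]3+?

2

A square has two trans pairs of vertices; adjacent vertices are cis.
Working through the distinct placements yields 2 geometric isomers: CO cis; CO trans.
Each arrangement has an internal mirror plane or centre of symmetry, so none is chiral.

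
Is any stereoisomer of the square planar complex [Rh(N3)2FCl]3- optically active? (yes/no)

In a square planar complex each vertex has one trans partner and two cis neighbours.
There are 2 geometric isomers: N3 cis; N3 trans.
Each arrangement has an internal mirror plane or centre of symmetry, so none is chiral.

no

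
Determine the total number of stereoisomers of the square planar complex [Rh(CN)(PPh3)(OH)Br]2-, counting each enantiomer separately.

3

A square has two trans pairs of vertices; adjacent vertices are cis.
There are 3 geometric isomers: (Br/OH trans, CN/PPh3 trans); (Br/PPh3 trans, CN/OH trans); (Br/CN trans, OH/PPh3 trans).
Each arrangement has an internal mirror plane or centre of symmetry, so none is chiral.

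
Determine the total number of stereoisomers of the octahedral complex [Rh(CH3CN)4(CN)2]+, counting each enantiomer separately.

The six octahedral sites form three mutually perpendicular trans pairs.
Systematic placement gives 2 geometric isomers: CN trans; CN cis.
Each arrangement has an internal mirror plane or centre of symmetry, so none is chiral.

2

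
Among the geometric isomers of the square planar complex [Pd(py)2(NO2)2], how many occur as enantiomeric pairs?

0

In a square planar complex each vertex has one trans partner and two cis neighbours.
The distinct arrangements are (2 in all): py cis; py trans.
Each arrangement has an internal mirror plane or centre of symmetry, so none is chiral.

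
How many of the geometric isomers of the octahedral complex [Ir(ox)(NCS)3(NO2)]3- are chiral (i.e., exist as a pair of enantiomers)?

0

The six octahedral sites form three mutually perpendicular trans pairs.
Each ox is bidentate and must span two cis positions.
The distinct arrangements are (2 in all): NCS mer; NCS fac.
Each arrangement has an internal mirror plane or centre of symmetry, so none is chiral.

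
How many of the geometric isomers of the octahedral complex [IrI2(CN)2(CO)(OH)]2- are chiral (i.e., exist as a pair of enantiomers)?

There are 6 geometric isomers: I cis, CN trans; I trans, CN trans; I cis, CN cis (3 arrangements, 2 chiral); I trans, CN cis.
Of these, 2 lack any improper symmetry element and so occur as enantiomeric pairs, giving 6 + 2 = 8 stereoisomers in total.

2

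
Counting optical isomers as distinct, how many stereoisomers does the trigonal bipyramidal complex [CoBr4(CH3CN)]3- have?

In a trigonal bipyramid the two axial positions differ from the three equatorial ones.
Working through the distinct placements yields 2 geometric isomers: CH3CN equatorial; CH3CN axial.
Each arrangement has an internal mirror plane or centre of symmetry, so none is chiral.

2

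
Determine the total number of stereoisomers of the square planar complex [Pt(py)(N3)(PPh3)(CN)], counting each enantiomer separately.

3

The distinct arrangements are (3 in all): (CN/PPh3 trans, N3/py trans); (CN/py trans, N3/PPh3 trans); (CN/N3 trans, PPh3/py trans).
Each arrangement has an internal mirror plane or centre of symmetry, so none is chiral.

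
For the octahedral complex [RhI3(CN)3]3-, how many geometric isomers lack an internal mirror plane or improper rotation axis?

In an octahedral complex each vertex has one trans partner and four cis neighbours.
Working through the distinct placements yields 2 geometric isomers: I mer; I fac.
Each arrangement has an internal mirror plane or centre of symmetry, so none is chiral.

0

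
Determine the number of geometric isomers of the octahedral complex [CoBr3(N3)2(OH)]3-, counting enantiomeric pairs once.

3

In an octahedral complex each vertex has one trans partner and four cis neighbours.
Systematic placement gives 3 geometric isomers: Br mer, N3 cis; Br mer, N3 trans; Br fac, N3 cis.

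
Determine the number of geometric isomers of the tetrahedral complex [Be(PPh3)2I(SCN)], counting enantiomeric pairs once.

In a tetrahedral complex all four positions are equivalent and every pair of ligands is adjacent — there is no cis/trans distinction.
Only one geometric arrangement is possible.

1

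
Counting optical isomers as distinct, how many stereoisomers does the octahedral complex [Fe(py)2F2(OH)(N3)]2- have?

8

The distinct arrangements are (6 in all): py trans, F trans; py cis, F trans; py trans, F cis; py cis, F cis (3 arrangements, 2 chiral).
Of these, 2 lack any improper symmetry element and so occur as enantiomeric pairs, giving 6 + 2 = 8 stereoisomers in total.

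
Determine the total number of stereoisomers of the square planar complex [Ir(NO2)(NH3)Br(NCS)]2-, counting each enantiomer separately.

3

There are 3 geometric isomers: (Br/NH3 trans, NCS/NO2 trans); (Br/NO2 trans, NCS/NH3 trans); (Br/NCS trans, NH3/NO2 trans).
Each arrangement has an internal mirror plane or centre of symmetry, so none is chiral.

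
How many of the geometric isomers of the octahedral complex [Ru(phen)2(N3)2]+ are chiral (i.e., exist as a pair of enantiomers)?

In an octahedral complex each vertex has one trans partner and four cis neighbours.
Each phen is bidentate and must span two cis positions.
The distinct arrangements are (2 in all): N3 trans; N3 cis (chiral).
One of these lacks any improper symmetry element and so occurs as an enantiomeric pair, giving 2 + 1 = 3 stereoisomers in total.

1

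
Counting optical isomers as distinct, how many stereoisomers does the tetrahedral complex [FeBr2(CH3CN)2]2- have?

1

In a tetrahedral complex all four positions are equivalent and every pair of ligands is adjacent — there is no cis/trans distinction.
Only one geometric arrangement is possible.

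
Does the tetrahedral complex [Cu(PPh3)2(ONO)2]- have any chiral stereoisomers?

All four vertices of a tetrahedron are equivalent and mutually adjacent, so cis/trans isomerism cannot arise.
Only one geometric arrangement is possible.

no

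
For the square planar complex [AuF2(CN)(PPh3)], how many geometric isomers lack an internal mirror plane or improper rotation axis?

In a square planar complex each vertex has one trans partner and two cis neighbours.
Working through the distinct placements yields 2 geometric isomers: F cis; F trans.
Each arrangement has an internal mirror plane or centre of symmetry, so none is chiral.

0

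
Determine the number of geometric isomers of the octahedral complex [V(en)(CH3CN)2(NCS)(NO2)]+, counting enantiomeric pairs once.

4

Each en is bidentate and must span two cis positions.
The distinct arrangements are (4 in all): CH3CN trans; CH3CN cis (3 arrangements, 2 chiral).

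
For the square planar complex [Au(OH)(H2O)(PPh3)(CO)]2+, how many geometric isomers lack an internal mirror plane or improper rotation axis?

0

A square has two trans pairs of vertices; adjacent vertices are cis.
Working through the distinct placements yields 3 geometric isomers: (CO/OH trans, H2O/PPh3 trans); (CO/PPh3 trans, H2O/OH trans); (CO/H2O trans, OH/PPh3 trans).
Each arrangement has an internal mirror plane or centre of symmetry, so none is chiral.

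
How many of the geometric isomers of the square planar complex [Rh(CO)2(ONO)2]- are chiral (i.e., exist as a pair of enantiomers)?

0

In a square planar complex each vertex has one trans partner and two cis neighbours.
Systematic placement gives 2 geometric isomers: CO cis; CO trans.
Each arrangement has an internal mirror plane or centre of symmetry, so none is chiral.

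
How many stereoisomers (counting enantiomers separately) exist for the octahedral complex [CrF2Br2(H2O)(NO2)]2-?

8

In an octahedral complex each vertex has one trans partner and four cis neighbours.
Working through the distinct placements yields 6 geometric isomers: F trans, Br trans; F cis, Br trans; F cis, Br cis (3 arrangements, 2 chiral); F trans, Br cis.
Of these, 2 lack any improper symmetry element and so occur as enantiomeric pairs, giving 6 + 2 = 8 stereoisomers in total.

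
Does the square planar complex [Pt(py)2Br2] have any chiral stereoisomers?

A square has two trans pairs of vertices; adjacent vertices are cis.
There are 2 geometric isomers: py cis; py trans.
Each arrangement has an internal mirror plane or centre of symmetry, so none is chiral.

no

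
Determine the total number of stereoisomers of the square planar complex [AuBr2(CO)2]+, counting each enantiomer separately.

2

A square has two trans pairs of vertices; adjacent vertices are cis.
Systematic placement gives 2 geometric isomers: Br cis; Br trans.
Each arrangement has an internal mirror plane or centre of symmetry, so none is chiral.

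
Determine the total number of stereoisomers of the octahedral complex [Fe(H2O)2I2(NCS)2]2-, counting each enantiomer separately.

An octahedron has six vertices in three trans pairs; every non-trans pair is cis.
The distinct arrangements are (5 in all): H2O trans, I trans, NCS trans; H2O trans, I cis, NCS cis; H2O cis, I cis, NCS trans; H2O cis, I cis, NCS cis (chiral); H2O cis, I trans, NCS cis.
One of these lacks any improper symmetry element and so occurs as an enantiomeric pair, giving 5 + 1 = 6 stereoisomers in total.

6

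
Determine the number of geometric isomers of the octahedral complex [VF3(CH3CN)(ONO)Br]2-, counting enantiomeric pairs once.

In an octahedral complex each vertex has one trans partner and four cis neighbours.
Working through the distinct placements yields 4 geometric isomers: F mer (3 arrangements); F fac (chiral).

4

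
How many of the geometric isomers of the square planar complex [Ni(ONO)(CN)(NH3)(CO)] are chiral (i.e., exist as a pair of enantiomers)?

In a square planar complex each vertex has one trans partner and two cis neighbours.
There are 3 geometric isomers: (CN/NH3 trans, CO/ONO trans); (CN/ONO trans, CO/NH3 trans); (CN/CO trans, NH3/ONO trans).
Each arrangement has an internal mirror plane or centre of symmetry, so none is chiral.

0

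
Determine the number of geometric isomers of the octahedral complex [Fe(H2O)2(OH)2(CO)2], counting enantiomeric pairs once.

In an octahedral complex each vertex has one trans partner and four cis neighbours.
There are 5 geometric isomers: H2O trans, OH trans, CO trans; H2O cis, OH cis, CO trans; H2O cis, OH trans, CO cis; H2O cis, OH cis, CO cis (chiral); H2O trans, OH cis, CO cis.

5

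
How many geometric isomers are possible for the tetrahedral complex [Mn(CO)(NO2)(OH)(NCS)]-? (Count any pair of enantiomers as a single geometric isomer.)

Only one geometric arrangement is possible; it has no improper symmetry element, so it exists as a pair of enantiomers (2 stereoisomers).

1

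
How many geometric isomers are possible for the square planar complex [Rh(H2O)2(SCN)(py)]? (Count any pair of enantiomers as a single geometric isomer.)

2

Working through the distinct placements yields 2 geometric isomers: H2O cis; H2O trans.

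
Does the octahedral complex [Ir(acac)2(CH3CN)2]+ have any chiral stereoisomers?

yes

An octahedron has six vertices in three trans pairs; every non-trans pair is cis.
Each acac is bidentate and must span two cis positions.
Working through the distinct placements yields 2 geometric isomers: CH3CN trans; CH3CN cis (chiral).
One of these lacks any improper symmetry element and so occurs as an enantiomeric pair, giving 2 + 1 = 3 stereoisomers in total.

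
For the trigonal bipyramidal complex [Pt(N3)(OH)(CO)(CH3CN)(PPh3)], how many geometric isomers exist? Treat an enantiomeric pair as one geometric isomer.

10

In a trigonal bipyramid the two axial positions differ from the three equatorial ones.
Placing the ligands in turn and identifying arrangements related by rotation or reflection leaves 10 distinct geometric isomers.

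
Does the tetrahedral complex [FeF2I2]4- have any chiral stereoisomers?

Only one geometric arrangement is possible.

no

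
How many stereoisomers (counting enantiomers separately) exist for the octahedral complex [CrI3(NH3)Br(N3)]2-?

In an octahedral complex each vertex has one trans partner and four cis neighbours.
Working through the distinct placements yields 4 geometric isomers: I mer (3 arrangements); I fac (chiral).
One of these lacks any improper symmetry element and so occurs as an enantiomeric pair, giving 4 + 1 = 5 stereoisomers in total.

5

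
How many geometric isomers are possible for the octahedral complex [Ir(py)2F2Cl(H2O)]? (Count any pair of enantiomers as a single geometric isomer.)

The six octahedral sites form three mutually perpendicular trans pairs.
There are 6 geometric isomers: py trans, F cis; py cis, F cis (3 arrangements, 2 chiral); py trans, F trans; py cis, F trans.

6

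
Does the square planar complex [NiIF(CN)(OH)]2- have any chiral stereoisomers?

A square has two trans pairs of vertices; adjacent vertices are cis.
Working through the distinct placements yields 3 geometric isomers: (CN/I trans, F/OH trans); (CN/OH trans, F/I trans); (CN/F trans, I/OH trans).
Each arrangement has an internal mirror plane or centre of symmetry, so none is chiral.

no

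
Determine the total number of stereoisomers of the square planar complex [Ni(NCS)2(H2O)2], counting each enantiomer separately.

Working through the distinct placements yields 2 geometric isomers: NCS cis; NCS trans.
Each arrangement has an internal mirror plane or centre of symmetry, so none is chiral.

2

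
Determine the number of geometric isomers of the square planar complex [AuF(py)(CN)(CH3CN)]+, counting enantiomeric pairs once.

The distinct arrangements are (3 in all): (CH3CN/F trans, CN/py trans); (CH3CN/py trans, CN/F trans); (CH3CN/CN trans, F/py trans).

3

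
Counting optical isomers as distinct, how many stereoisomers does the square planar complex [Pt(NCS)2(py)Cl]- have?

2

A square has two trans pairs of vertices; adjacent vertices are cis.
Systematic placement gives 2 geometric isomers: NCS cis; NCS trans.
Each arrangement has an internal mirror plane or centre of symmetry, so none is chiral.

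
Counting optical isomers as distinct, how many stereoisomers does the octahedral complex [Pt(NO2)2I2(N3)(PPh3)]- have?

The distinct arrangements are (6 in all): NO2 cis, I trans; NO2 trans, I trans; NO2 cis, I cis (3 arrangements, 2 chiral); NO2 trans, I cis.
Of these, 2 lack any improper symmetry element and so occur as enantiomeric pairs, giving 6 + 2 = 8 stereoisomers in total.

8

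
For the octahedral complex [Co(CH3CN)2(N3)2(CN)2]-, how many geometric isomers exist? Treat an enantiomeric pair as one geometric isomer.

5

There are 5 geometric isomers: CH3CN trans, N3 trans, CN trans; CH3CN trans, N3 cis, CN cis; CH3CN cis, N3 trans, CN cis; CH3CN cis, N3 cis, CN cis (chiral); CH3CN cis, N3 cis, CN trans.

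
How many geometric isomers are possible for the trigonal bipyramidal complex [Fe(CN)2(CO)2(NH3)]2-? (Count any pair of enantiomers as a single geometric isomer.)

In a trigonal bipyramid the two axial positions differ from the three equatorial ones.
Systematic enumeration (placing each ligand type in turn and discarding arrangements equivalent by rotation or reflection) gives 5 geometric isomers.

5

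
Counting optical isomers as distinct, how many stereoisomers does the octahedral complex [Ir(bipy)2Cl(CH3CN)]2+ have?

Each bipy is bidentate and must span two cis positions.
There are 2 geometric isomers: Cl and CH3CN mutually trans; Cl and CH3CN mutually cis (chiral).
One of these lacks any improper symmetry element and so occurs as an enantiomeric pair, giving 2 + 1 = 3 stereoisomers in total.

3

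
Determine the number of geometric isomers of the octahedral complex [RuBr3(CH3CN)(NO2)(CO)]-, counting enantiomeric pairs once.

4

The six octahedral sites form three mutually perpendicular trans pairs.
Working through the distinct placements yields 4 geometric isomers: Br mer (3 arrangements); Br fac (chiral).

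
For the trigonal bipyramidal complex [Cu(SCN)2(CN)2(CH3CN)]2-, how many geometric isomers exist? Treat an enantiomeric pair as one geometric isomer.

5

In a trigonal bipyramid the two axial positions differ from the three equatorial ones.
Placing the ligands in turn and identifying arrangements related by rotation or reflection leaves 5 distinct geometric isomers.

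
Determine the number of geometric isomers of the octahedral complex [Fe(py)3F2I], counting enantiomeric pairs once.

3

An octahedron has six vertices in three trans pairs; every non-trans pair is cis.
Systematic placement gives 3 geometric isomers: py mer, F trans; py mer, F cis; py fac, F cis.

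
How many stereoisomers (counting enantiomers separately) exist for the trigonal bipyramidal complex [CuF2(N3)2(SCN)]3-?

6

Placing the ligands in turn and identifying arrangements related by rotation or reflection leaves 5 distinct geometric isomers.
One of these lacks any improper symmetry element and so occurs as an enantiomeric pair, giving 5 + 1 = 6 stereoisomers in total.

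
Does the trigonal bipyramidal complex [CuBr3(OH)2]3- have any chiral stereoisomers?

In a trigonal bipyramid the two axial positions differ from the three equatorial ones.
Working through the distinct placements yields 3 geometric isomers: OH both equatorial; OH one axial, one equatorial; OH both axial.
Each arrangement has an internal mirror plane or centre of symmetry, so none is chiral.

no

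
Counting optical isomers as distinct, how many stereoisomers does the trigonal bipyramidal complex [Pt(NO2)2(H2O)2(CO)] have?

In a trigonal bipyramid the two axial positions differ from the three equatorial ones.
Exhaustive case analysis gives 5 geometric isomers.
One of these lacks any improper symmetry element and so occurs as an enantiomeric pair, giving 5 + 1 = 6 stereoisomers in total.

6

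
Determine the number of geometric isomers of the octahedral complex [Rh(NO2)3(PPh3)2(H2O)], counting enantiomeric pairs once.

The six octahedral sites form three mutually perpendicular trans pairs.
The distinct arrangements are (3 in all): NO2 mer, PPh3 trans; NO2 fac, PPh3 cis; NO2 mer, PPh3 cis.

3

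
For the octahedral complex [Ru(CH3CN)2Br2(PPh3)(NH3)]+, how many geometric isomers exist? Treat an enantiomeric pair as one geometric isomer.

6

The six octahedral sites form three mutually perpendicular trans pairs.
Working through the distinct placements yields 6 geometric isomers: CH3CN trans, Br trans; CH3CN cis, Br trans; CH3CN cis, Br cis (3 arrangements, 2 chiral); CH3CN trans, Br cis.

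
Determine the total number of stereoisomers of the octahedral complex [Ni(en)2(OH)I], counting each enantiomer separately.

In an octahedral complex each vertex has one trans partner and four cis neighbours.
Each en is bidentate and must span two cis positions.
There are 2 geometric isomers: OH and I mutually trans; OH and I mutually cis (chiral).
One of these lacks any improper symmetry element and so occurs as an enantiomeric pair, giving 2 + 1 = 3 stereoisomers in total.

3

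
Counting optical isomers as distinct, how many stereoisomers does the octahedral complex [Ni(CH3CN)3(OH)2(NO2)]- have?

3

An octahedron has six vertices in three trans pairs; every non-trans pair is cis.
The distinct arrangements are (3 in all): CH3CN mer, OH trans; CH3CN mer, OH cis; CH3CN fac, OH cis.
Each arrangement has an internal mirror plane or centre of symmetry, so none is chiral.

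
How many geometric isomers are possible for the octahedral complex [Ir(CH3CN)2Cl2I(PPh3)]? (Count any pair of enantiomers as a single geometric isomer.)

An octahedron has six vertices in three trans pairs; every non-trans pair is cis.
The distinct arrangements are (6 in all): CH3CN trans, Cl trans; CH3CN trans, Cl cis; CH3CN cis, Cl cis (3 arrangements, 2 chiral); CH3CN cis, Cl trans.

6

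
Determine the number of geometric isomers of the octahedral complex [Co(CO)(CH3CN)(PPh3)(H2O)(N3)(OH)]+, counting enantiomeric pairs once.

15

Systematic enumeration (placing each ligand type in turn and discarding arrangements equivalent by rotation or reflection) gives 15 geometric isomers.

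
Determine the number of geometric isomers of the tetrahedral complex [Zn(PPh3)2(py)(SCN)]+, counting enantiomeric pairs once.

In a tetrahedral complex all four positions are equivalent and every pair of ligands is adjacent — there is no cis/trans distinction.
Only one geometric arrangement is possible.

1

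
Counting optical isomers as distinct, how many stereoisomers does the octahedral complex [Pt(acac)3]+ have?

The six octahedral sites form three mutually perpendicular trans pairs.
Each acac is bidentate and must span two cis positions.
Only one geometric arrangement is possible; it has no improper symmetry element, so it exists as a pair of enantiomers (2 stereoisomers).

2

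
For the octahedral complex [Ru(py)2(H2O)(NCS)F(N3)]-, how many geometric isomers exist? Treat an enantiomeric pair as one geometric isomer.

The six octahedral sites form three mutually perpendicular trans pairs.
Systematic enumeration (placing each ligand type in turn and discarding arrangements equivalent by rotation or reflection) gives 9 geometric isomers.

9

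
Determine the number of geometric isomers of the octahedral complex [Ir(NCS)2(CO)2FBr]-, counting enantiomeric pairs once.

6

There are 6 geometric isomers: NCS trans, CO cis; NCS cis, CO cis (3 arrangements, 2 chiral); NCS trans, CO trans; NCS cis, CO trans.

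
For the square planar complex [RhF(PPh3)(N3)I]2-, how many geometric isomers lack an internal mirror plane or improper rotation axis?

Working through the distinct placements yields 3 geometric isomers: (F/N3 trans, I/PPh3 trans); (F/PPh3 trans, I/N3 trans); (F/I trans, N3/PPh3 trans).
Each arrangement has an internal mirror plane or centre of symmetry, so none is chiral.

0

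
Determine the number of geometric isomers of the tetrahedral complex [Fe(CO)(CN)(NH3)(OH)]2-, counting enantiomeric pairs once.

All four vertices of a tetrahedron are equivalent and mutually adjacent, so cis/trans isomerism cannot arise.
Only one geometric arrangement is possible; it has no improper symmetry element, so it exists as a pair of enantiomers (2 stereoisomers).

1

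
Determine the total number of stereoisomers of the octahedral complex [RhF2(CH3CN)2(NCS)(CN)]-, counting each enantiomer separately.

8

The six octahedral sites form three mutually perpendicular trans pairs.
There are 6 geometric isomers: F cis, CH3CN trans; F trans, CH3CN trans; F cis, CH3CN cis (3 arrangements, 2 chiral); F trans, CH3CN cis.
Of these, 2 lack any improper symmetry element and so occur as enantiomeric pairs, giving 6 + 2 = 8 stereoisomers in total.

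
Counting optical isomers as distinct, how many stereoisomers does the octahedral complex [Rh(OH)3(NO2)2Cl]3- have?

3

Systematic placement gives 3 geometric isomers: OH mer, NO2 cis; OH mer, NO2 trans; OH fac, NO2 cis.
Each arrangement has an internal mirror plane or centre of symmetry, so none is chiral.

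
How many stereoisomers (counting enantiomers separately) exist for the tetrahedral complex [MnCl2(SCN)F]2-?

1

In a tetrahedral complex all four positions are equivalent and every pair of ligands is adjacent — there is no cis/trans distinction.
Only one geometric arrangement is possible.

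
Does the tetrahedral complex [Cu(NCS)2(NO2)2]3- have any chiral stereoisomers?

no

All four vertices of a tetrahedron are equivalent and mutually adjacent, so cis/trans isomerism cannot arise.
Only one geometric arrangement is possible.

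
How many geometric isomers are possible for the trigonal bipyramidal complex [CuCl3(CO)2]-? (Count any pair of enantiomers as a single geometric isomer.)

3

A trigonal bipyramid has two axial and three equatorial sites, which are chemically inequivalent.
The distinct arrangements are (3 in all): CO both axial; CO one axial, one equatorial; CO both equatorial.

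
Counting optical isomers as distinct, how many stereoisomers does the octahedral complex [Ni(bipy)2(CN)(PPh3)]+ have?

In an octahedral complex each vertex has one trans partner and four cis neighbours.
Each bipy is bidentate and must span two cis positions.
The distinct arrangements are (2 in all): CN and PPh3 mutually trans; CN and PPh3 mutually cis (chiral).
One of these lacks any improper symmetry element and so occurs as an enantiomeric pair, giving 2 + 1 = 3 stereoisomers in total.

3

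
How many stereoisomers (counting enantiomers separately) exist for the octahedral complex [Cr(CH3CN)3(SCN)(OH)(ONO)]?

Working through the distinct placements yields 4 geometric isomers: CH3CN mer (3 arrangements); CH3CN fac (chiral).
One of these lacks any improper symmetry element and so occurs as an enantiomeric pair, giving 4 + 1 = 5 stereoisomers in total.

5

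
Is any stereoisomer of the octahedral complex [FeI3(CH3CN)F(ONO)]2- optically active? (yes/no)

yes

The six octahedral sites form three mutually perpendicular trans pairs.
There are 4 geometric isomers: I mer (3 arrangements); I fac (chiral).
One of these lacks any improper symmetry element and so occurs as an enantiomeric pair, giving 4 + 1 = 5 stereoisomers in total.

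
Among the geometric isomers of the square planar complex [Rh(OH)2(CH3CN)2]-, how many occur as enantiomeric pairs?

In a square planar complex each vertex has one trans partner and two cis neighbours.
Working through the distinct placements yields 2 geometric isomers: OH cis; OH trans.
Each arrangement has an internal mirror plane or centre of symmetry, so none is chiral.

0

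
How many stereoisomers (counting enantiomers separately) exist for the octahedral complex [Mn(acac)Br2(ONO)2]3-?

4

In an octahedral complex each vertex has one trans partner and four cis neighbours.
Each acac is bidentate and must span two cis positions.
There are 3 geometric isomers: Br trans, ONO cis; Br cis, ONO cis (chiral); Br cis, ONO trans.
One of these lacks any improper symmetry element and so occurs as an enantiomeric pair, giving 3 + 1 = 4 stereoisomers in total.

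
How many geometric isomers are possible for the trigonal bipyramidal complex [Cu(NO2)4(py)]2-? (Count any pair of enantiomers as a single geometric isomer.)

2

A trigonal bipyramid has two axial and three equatorial sites, which are chemically inequivalent.
The distinct arrangements are (2 in all): py equatorial; py axial.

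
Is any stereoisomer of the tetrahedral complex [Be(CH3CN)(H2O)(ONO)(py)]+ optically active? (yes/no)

yes

All four vertices of a tetrahedron are equivalent and mutually adjacent, so cis/trans isomerism cannot arise.
Only one geometric arrangement is possible; it has no improper symmetry element, so it exists as a pair of enantiomers (2 stereoisomers).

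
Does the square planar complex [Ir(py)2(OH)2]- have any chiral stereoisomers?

In a square planar complex each vertex has one trans partner and two cis neighbours.
Working through the distinct placements yields 2 geometric isomers: py cis; py trans.
Each arrangement has an internal mirror plane or centre of symmetry, so none is chiral.

no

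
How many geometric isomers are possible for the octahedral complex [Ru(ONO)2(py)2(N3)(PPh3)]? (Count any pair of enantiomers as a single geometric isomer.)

An octahedron has six vertices in three trans pairs; every non-trans pair is cis.
Systematic placement gives 6 geometric isomers: ONO cis, py trans; ONO cis, py cis (3 arrangements, 2 chiral); ONO trans, py trans; ONO trans, py cis.

6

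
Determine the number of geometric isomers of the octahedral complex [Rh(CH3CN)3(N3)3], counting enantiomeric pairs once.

An octahedron has six vertices in three trans pairs; every non-trans pair is cis.
Working through the distinct placements yields 2 geometric isomers: CH3CN mer; CH3CN fac.

2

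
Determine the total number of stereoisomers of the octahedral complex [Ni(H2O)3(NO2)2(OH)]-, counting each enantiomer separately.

3

The six octahedral sites form three mutually perpendicular trans pairs.
Systematic placement gives 3 geometric isomers: H2O mer, NO2 cis; H2O mer, NO2 trans; H2O fac, NO2 cis.
Each arrangement has an internal mirror plane or centre of symmetry, so none is chiral.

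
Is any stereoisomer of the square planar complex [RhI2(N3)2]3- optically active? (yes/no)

Systematic placement gives 2 geometric isomers: I cis; I trans.
Each arrangement has an internal mirror plane or centre of symmetry, so none is chiral.

no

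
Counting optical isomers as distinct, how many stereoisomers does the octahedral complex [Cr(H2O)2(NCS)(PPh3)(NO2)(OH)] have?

The six octahedral sites form three mutually perpendicular trans pairs.
Systematic enumeration (placing each ligand type in turn and discarding arrangements equivalent by rotation or reflection) gives 9 geometric isomers.
Of these, 6 lack any improper symmetry element and so occur as enantiomeric pairs, giving 9 + 6 = 15 stereoisomers in total.

15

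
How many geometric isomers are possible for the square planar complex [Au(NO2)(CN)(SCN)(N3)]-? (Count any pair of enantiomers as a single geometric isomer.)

The distinct arrangements are (3 in all): (CN/NO2 trans, N3/SCN trans); (CN/SCN trans, N3/NO2 trans); (CN/N3 trans, NO2/SCN trans).

3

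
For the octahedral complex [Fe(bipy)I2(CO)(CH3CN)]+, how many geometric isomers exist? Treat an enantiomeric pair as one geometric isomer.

4

In an octahedral complex each vertex has one trans partner and four cis neighbours.
Each bipy is bidentate and must span two cis positions.
The distinct arrangements are (4 in all): I cis (3 arrangements, 2 chiral); I trans.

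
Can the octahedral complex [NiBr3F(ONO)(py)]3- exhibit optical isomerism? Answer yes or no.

An octahedron has six vertices in three trans pairs; every non-trans pair is cis.
Working through the distinct placements yields 4 geometric isomers: Br mer (3 arrangements); Br fac (chiral).
One of these lacks any improper symmetry element and so occurs as an enantiomeric pair, giving 4 + 1 = 5 stereoisomers in total.

yes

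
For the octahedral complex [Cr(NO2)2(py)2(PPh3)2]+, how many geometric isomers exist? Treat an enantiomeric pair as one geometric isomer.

Working through the distinct placements yields 5 geometric isomers: NO2 trans, py trans, PPh3 trans; NO2 trans, py cis, PPh3 cis; NO2 cis, py trans, PPh3 cis; NO2 cis, py cis, PPh3 cis (chiral); NO2 cis, py cis, PPh3 trans.

5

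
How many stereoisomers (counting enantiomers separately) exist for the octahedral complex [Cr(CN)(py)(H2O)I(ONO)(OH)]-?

30

In an octahedral complex each vertex has one trans partner and four cis neighbours.
Exhaustive case analysis gives 15 geometric isomers.
Of these, 15 lack any improper symmetry element and so occur as enantiomeric pairs, giving 15 + 15 = 30 stereoisomers in total.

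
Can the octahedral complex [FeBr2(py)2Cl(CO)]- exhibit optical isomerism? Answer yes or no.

The distinct arrangements are (6 in all): Br trans, py trans; Br trans, py cis; Br cis, py trans; Br cis, py cis (3 arrangements, 2 chiral).
Of these, 2 lack any improper symmetry element and so occur as enantiomeric pairs, giving 6 + 2 = 8 stereoisomers in total.

yes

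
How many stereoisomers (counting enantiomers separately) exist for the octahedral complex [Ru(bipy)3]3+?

2

Each bipy is bidentate and must span two cis positions.
Only one geometric arrangement is possible; it has no improper symmetry element, so it exists as a pair of enantiomers (2 stereoisomers).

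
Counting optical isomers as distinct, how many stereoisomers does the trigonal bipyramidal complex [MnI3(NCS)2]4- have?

In a trigonal bipyramid the two axial positions differ from the three equatorial ones.
Working through the distinct placements yields 3 geometric isomers: NCS both equatorial; NCS one axial, one equatorial; NCS both axial.
Each arrangement has an internal mirror plane or centre of symmetry, so none is chiral.

3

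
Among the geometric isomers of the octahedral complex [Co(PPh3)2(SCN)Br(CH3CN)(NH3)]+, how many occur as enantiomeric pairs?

6

In an octahedral complex each vertex has one trans partner and four cis neighbours.
Exhaustive case analysis gives 9 geometric isomers.
Of these, 6 lack any improper symmetry element and so occur as enantiomeric pairs, giving 9 + 6 = 15 stereoisomers in total.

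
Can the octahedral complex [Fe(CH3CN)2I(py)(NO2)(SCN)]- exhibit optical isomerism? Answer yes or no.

yes

The six octahedral sites form three mutually perpendicular trans pairs.
Systematic enumeration (placing each ligand type in turn and discarding arrangements equivalent by rotation or reflection) gives 9 geometric isomers.
Of these, 6 lack any improper symmetry element and so occur as enantiomeric pairs, giving 9 + 6 = 15 stereoisomers in total.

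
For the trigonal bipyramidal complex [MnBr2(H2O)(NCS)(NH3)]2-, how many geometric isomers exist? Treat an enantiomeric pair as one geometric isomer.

7

A trigonal bipyramid has two axial and three equatorial sites, which are chemically inequivalent.
Exhaustive case analysis gives 7 geometric isomers.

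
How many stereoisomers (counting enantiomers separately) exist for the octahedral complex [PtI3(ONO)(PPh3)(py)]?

The distinct arrangements are (4 in all): I mer (3 arrangements); I fac (chiral).
One of these lacks any improper symmetry element and so occurs as an enantiomeric pair, giving 4 + 1 = 5 stereoisomers in total.

5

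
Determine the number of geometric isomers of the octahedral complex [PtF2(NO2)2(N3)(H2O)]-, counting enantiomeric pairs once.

6

In an octahedral complex each vertex has one trans partner and four cis neighbours.
Systematic placement gives 6 geometric isomers: F trans, NO2 trans; F trans, NO2 cis; F cis, NO2 trans; F cis, NO2 cis (3 arrangements, 2 chiral).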